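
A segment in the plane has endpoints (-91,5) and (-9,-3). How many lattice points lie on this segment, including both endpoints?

3

The number of lattice points on a segment between lattice points is gcd(|Δx|,|Δy|) + 1 = gcd(82,8) + 1 = 2 + 1 = 3.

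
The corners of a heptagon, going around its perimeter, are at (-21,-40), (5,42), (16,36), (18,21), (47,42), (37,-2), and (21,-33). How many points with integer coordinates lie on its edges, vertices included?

Summing gcd(|Δx|,|Δy|) over the edges gives the boundary count: gcd(26,82) + gcd(11,6) + gcd(2,15) + gcd(29,21) + gcd(10,44) + gcd(16,31) + gcd(42,7) = 2+1+1+1+2+1+7 = 15.

15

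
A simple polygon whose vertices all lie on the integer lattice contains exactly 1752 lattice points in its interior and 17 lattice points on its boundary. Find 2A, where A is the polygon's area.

By Pick's theorem, A = I + B/2 − 1 = 1752 + 17/2 − 1 = 3519/2.
Hence 2A = 3519.

3519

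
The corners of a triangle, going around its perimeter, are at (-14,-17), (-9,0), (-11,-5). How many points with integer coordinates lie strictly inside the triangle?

The shoelace formula gives twice the area as |[(-14)·0 − (-9)·(-17)] + [(-9)·(-5) − (-11)·0] + [(-11)·(-17) − (-14)·(-5)]| = 9, so the area is 4.5.
Summing gcd(|Δx|,|Δy|) over the edges gives the boundary count: gcd(5,17) + gcd(2,5) + gcd(3,12) = 1+1+3 = 5.
By Pick's theorem A = I + B/2 − 1, so I = 4.5 − 5/2 + 1 = 3.

3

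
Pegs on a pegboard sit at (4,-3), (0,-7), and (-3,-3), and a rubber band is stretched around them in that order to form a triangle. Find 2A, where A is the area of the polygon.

The shoelace formula gives twice the area as |[4·(-7) − 0·(-3)] + [0·(-3) − (-3)·(-7)] + [(-3)·(-3) − 4·(-3)]| = 28, so the area is 14.

28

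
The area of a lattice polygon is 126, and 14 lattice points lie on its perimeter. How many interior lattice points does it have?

120

Pick's theorem A = I + B/2 − 1 rearranges to I = A − B/2 + 1 = 126 − 14/2 + 1 = 120.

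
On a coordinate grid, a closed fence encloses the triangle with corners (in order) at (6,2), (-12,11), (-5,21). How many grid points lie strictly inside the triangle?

The shoelace formula gives twice the area as |[6·11 − (-12)·2] + [(-12)·21 − (-5)·11] + [(-5)·2 − 6·21]| = 243, so the area is 121.5.
The number of boundary lattice points is Σ gcd(|Δx|,|Δy|) = gcd(18,9) + gcd(7,10) + gcd(11,19) = 9+1+1 = 11.
By Pick's theorem A = I + B/2 − 1, so I = 121.5 − 11/2 + 1 = 117.

117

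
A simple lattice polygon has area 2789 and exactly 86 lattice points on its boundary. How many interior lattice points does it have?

Pick's theorem A = I + B/2 − 1 rearranges to I = A − B/2 + 1 = 2789 − 86/2 + 1 = 2747.

2747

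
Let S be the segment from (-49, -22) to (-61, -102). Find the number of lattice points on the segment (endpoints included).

The number of lattice points on a segment between lattice points is gcd(|Δx|,|Δy|) + 1 = gcd(12,80) + 1 = 4 + 1 = 5.

5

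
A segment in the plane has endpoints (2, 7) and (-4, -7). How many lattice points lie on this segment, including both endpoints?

The number of lattice points on a segment between lattice points is gcd(|Δx|,|Δy|) + 1 = gcd(6,14) + 1 = 2 + 1 = 3.

3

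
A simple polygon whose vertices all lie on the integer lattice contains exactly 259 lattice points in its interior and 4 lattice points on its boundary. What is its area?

Pick's theorem states A = I + B/2 − 1, so A = 259 + 4/2 − 1 = 260.

260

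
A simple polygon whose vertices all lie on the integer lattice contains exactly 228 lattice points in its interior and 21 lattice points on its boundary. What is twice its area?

475

Pick's theorem states A = I + B/2 − 1, so A = 228 + 21/2 − 1 = 475/2.
Hence 2A = 475.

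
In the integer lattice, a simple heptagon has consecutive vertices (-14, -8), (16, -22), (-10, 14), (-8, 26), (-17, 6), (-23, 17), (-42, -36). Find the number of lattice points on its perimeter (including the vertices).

37

Summing gcd(|Δx|,|Δy|) over the edges gives the boundary count: gcd(30,14) + gcd(26,36) + gcd(2,12) + gcd(9,20) + gcd(6,11) + gcd(19,53) + gcd(28,28) = 2+2+2+1+1+1+28 = 37.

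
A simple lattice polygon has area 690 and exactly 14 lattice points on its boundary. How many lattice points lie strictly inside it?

Pick's theorem A = I + B/2 − 1 rearranges to I = A − B/2 + 1 = 690 − 14/2 + 1 = 684.

684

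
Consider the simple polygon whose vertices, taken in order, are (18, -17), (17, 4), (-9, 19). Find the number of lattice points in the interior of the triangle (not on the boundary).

Using the shoelace formula, 2A = |(18·4 − 17·(-17)) + (17·19 − (-9)·4) + ((-9)·(-17) − 18·19)| = 531, so the area is 265.5.
The number of boundary lattice points is Σ gcd(|Δx|,|Δy|) = gcd(1,21) + gcd(26,15) + gcd(27,36) = 1+1+9 = 11.
Pick's theorem gives I = A − B/2 + 1 = 265.5 − 11/2 + 1 = 261.

261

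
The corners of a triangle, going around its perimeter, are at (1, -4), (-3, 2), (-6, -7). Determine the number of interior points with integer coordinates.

25

Using the shoelace formula, 2A = |(1·2 − (-3)·(-4)) + ((-3)·(-7) − (-6)·2) + ((-6)·(-4) − 1·(-7))| = 54, so the area is 27.
Along each edge there are gcd(|Δx|,|Δy|)+1 lattice points, so counting each shared vertex once the boundary has gcd(4,6) + gcd(3,9) + gcd(7,3) = 2+3+1 = 6.
By Pick's theorem A = I + B/2 − 1, so I = 27 − 6/2 + 1 = 25.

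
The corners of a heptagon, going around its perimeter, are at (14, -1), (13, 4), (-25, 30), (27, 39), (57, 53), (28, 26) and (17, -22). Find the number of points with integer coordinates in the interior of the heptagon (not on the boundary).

1389

By the shoelace formula, twice the signed area is |[14·4 − 13·(-1)] + [13·30 − (-25)·4] + [(-25)·39 − 27·30] + [27·53 − 57·39] + [57·26 − 28·53] + [28·(-22) − 17·26] + [17·(-1) − 14·(-22)]| = 2787, so the area is 2787/2.
The number of boundary lattice points is Σ gcd(|Δx|,|Δy|) = gcd(1,5) + gcd(38,26) + gcd(52,9) + gcd(30,14) + gcd(29,27) + gcd(11,48) + gcd(3,21) = 1+2+1+2+1+1+3 = 11.
By Pick's theorem A = I + B/2 − 1, so I = 2787/2 − 11/2 + 1 = 1389.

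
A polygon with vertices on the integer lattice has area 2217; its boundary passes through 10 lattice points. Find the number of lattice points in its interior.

2213

From Pick's theorem, I = A − B/2 + 1 = 2217 − 10/2 + 1 = 2213.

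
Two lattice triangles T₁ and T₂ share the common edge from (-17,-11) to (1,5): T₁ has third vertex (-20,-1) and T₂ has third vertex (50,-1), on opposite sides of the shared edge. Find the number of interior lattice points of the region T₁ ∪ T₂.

The union is the simple quadrilateral with vertices (-17,-11), (-20,-1), (1,5), (50,-1) in order.
Using the shoelace formula, 2A = |((-17)·(-1) − (-20)·(-11)) + ((-20)·5 − 1·(-1)) + (1·(-1) − 50·5) + (50·(-11) − (-17)·(-1))| = 1120, so the area is 560.
Along each edge there are gcd(|Δx|,|Δy|)+1 lattice points, so counting each shared vertex once the boundary has gcd(3,10) + gcd(21,6) + gcd(49,6) + gcd(67,10) = 1+3+1+1 = 6.
By Pick's theorem I = A − B/2 + 1 = 560 − 6/2 + 1 = 558.

558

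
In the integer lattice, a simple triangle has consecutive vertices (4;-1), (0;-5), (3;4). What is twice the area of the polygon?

24

Using the shoelace formula, 2A = |(4·(-5) − 0·(-1)) + (0·4 − 3·(-5)) + (3·(-1) − 4·4)| = 24, so the area is 12.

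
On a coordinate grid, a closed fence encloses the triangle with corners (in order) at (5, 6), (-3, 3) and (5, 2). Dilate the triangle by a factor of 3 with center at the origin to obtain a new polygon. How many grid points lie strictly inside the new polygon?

By the shoelace formula, twice the signed area is |[5·3 − (-3)·6] + [(-3)·2 − 5·3] + [5·6 − 5·2]| = 32, so the area is 16.
Summing gcd(|Δx|,|Δy|) over the edges gives the boundary count: gcd(8,3) + gcd(8,1) + gcd(0,4) = 1+1+4 = 6.
Scaling by 3 multiplies the area by 3² = 9 (so the new area is 144) and multiplies the boundary lattice-point count by 3, giving 18.
By Pick's theorem, the interior count of the dilated polygon is 144 − 18/2 + 1 = 136.

136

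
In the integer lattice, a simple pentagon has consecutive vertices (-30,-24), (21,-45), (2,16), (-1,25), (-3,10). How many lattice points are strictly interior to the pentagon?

1388

The shoelace formula gives twice the area as |((-30)·(-45) − 21·(-24)) + (21·16 − 2·(-45)) + (2·25 − (-1)·16) + ((-1)·10 − (-3)·25) + ((-3)·(-24) − (-30)·10)| = 2783, so the area is 1391.5.
The number of boundary lattice points is Σ gcd(|Δx|,|Δy|) = gcd(51,21) + gcd(19,61) + gcd(3,9) + gcd(2,15) + gcd(27,34) = 3+1+3+1+1 = 9.
By Pick's theorem A = I + B/2 − 1, so I = 1391.5 − 9/2 + 1 = 1388.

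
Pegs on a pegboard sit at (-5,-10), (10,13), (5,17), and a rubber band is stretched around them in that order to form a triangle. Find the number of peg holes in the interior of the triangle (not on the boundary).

87

By the shoelace formula, twice the signed area is |((-5)·13 − 10·(-10)) + (10·17 − 5·13) + (5·(-10) − (-5)·17)| = 175, so the area is 87.5.
The number of boundary lattice points is Σ gcd(|Δx|,|Δy|) = gcd(15,23) + gcd(5,4) + gcd(10,27) = 1+1+1 = 3.
Pick's theorem gives I = A − B/2 + 1 = 87.5 − 3/2 + 1 = 87.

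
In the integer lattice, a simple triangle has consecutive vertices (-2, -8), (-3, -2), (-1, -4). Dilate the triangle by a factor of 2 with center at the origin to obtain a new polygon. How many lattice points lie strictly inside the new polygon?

By the shoelace formula, twice the signed area is |((-2)·(-2) − (-3)·(-8)) + ((-3)·(-4) − (-1)·(-2)) + ((-1)·(-8) − (-2)·(-4))| = 10, so the area is 5.
The number of boundary lattice points is Σ gcd(|Δx|,|Δy|) = gcd(1,6) + gcd(2,2) + gcd(1,4) = 1+2+1 = 4.
Scaling by 2 multiplies the area by 2² = 4 (so the new area is 20) and multiplies the boundary lattice-point count by 2, giving 8.
By Pick's theorem, the interior count of the dilated polygon is 20 − 8/2 + 1 = 17.

17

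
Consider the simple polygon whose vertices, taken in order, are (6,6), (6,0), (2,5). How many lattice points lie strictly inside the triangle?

9

The shoelace formula gives twice the area as |(6·0 − 6·6) + (6·5 − 2·0) + (2·6 − 6·5)| = 24, so the area is 12.
The number of boundary lattice points is Σ gcd(|Δx|,|Δy|) = gcd(0,6) + gcd(4,5) + gcd(4,1) = 6+1+1 = 8.
Pick's theorem gives I = A − B/2 + 1 = 12 − 8/2 + 1 = 9.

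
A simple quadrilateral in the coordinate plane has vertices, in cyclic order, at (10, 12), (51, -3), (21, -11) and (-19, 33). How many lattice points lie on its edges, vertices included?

8

Summing gcd(|Δx|,|Δy|) over the edges gives the boundary count: gcd(41,15) + gcd(30,8) + gcd(40,44) + gcd(29,21) = 1+2+4+1 = 8.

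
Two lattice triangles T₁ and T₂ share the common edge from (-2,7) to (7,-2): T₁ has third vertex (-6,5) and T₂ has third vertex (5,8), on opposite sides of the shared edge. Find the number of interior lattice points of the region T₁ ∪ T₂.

The union is the simple quadrilateral with vertices (-2,7), (-6,5), (7,-2), (5,8) in order.
Using the shoelace formula, 2A = |((-2)·5 − (-6)·7) + ((-6)·(-2) − 7·5) + (7·8 − 5·(-2)) + (5·7 − (-2)·8)| = 126, so the area is 63.
Along each edge there are gcd(|Δx|,|Δy|)+1 lattice points, so counting each shared vertex once the boundary has gcd(4,2) + gcd(13,7) + gcd(2,10) + gcd(7,1) = 2+1+2+1 = 6.
By Pick's theorem I = A − B/2 + 1 = 63 − 6/2 + 1 = 61.

61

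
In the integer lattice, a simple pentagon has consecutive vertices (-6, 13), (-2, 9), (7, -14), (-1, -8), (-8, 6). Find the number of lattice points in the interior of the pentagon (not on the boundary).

The shoelace formula gives twice the area as |[(-6)·9 − (-2)·13] + [(-2)·(-14) − 7·9] + [7·(-8) − (-1)·(-14)] + [(-1)·6 − (-8)·(-8)] + [(-8)·13 − (-6)·6]| = 271, so the area is 135.5.
Along each edge there are gcd(|Δx|,|Δy|)+1 lattice points, so counting each shared vertex once the boundary has gcd(4,4) + gcd(9,23) + gcd(8,6) + gcd(7,14) + gcd(2,7) = 4+1+2+7+1 = 15.
By Pick's theorem A = I + B/2 − 1, so I = 135.5 − 15/2 + 1 = 129.

129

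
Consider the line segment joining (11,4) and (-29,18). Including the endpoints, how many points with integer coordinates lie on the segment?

The number of lattice points on a segment between lattice points is gcd(|Δx|,|Δy|) + 1 = gcd(40,14) + 1 = 2 + 1 = 3.

3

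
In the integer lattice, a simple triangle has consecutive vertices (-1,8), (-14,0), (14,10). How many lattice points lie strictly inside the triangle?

Using the shoelace formula, 2A = |[(-1)·0 − (-14)·8] + [(-14)·10 − 14·0] + [14·8 − (-1)·10]| = 94, so the area is 47.
Summing gcd(|Δx|,|Δy|) over the edges gives the boundary count: gcd(13,8) + gcd(28,10) + gcd(15,2) = 1+2+1 = 4.
Pick's theorem gives I = A − B/2 + 1 = 47 − 4/2 + 1 = 46.

46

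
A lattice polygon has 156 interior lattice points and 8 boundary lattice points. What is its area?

By Pick's theorem, A = I + B/2 − 1 = 156 + 8/2 − 1 = 159.

159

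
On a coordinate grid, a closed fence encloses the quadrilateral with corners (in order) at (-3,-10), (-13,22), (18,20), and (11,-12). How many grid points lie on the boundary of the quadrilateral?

6

The number of boundary lattice points is Σ gcd(|Δx|,|Δy|) = gcd(10,32) + gcd(31,2) + gcd(7,32) + gcd(14,2) = 2+1+1+2 = 6.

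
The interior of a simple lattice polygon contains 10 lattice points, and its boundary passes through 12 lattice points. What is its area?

15

Pick's theorem states A = I + B/2 − 1, so A = 10 + 12/2 − 1 = 15.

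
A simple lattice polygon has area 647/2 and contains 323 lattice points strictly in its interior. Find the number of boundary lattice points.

3

Pick's theorem gives A = I + B/2 − 1, so B = 2(A − I + 1) = 2(647/2 − 323 + 1) = 3.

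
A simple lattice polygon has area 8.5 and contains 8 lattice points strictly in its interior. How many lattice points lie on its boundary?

3

Pick's theorem gives A = I + B/2 − 1, so B = 2(A − I + 1) = 2(8.5 − 8 + 1) = 3.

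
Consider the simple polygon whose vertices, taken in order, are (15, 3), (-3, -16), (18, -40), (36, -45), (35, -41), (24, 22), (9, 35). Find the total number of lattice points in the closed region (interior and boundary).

By the shoelace formula, twice the signed area is |[15·(-16) − (-3)·3] + [(-3)·(-40) − 18·(-16)] + [18·(-45) − 36·(-40)] + [36·(-41) − 35·(-45)] + [35·22 − 24·(-41)] + [24·35 − 9·22] + [9·3 − 15·35]| = 2804, so the area is 1402.
The number of boundary lattice points is Σ gcd(|Δx|,|Δy|) = gcd(18,19) + gcd(21,24) + gcd(18,5) + gcd(1,4) + gcd(11,63) + gcd(15,13) + gcd(6,32) = 1+3+1+1+1+1+2 = 10.
Pick's theorem gives I = A − B/2 + 1 = 1402 − 10/2 + 1 = 1398, so the closed region contains I + B = 1398 + 10 = 1408 lattice points.

1408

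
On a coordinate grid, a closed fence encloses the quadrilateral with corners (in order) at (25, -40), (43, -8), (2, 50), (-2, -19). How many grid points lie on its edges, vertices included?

Summing gcd(|Δx|,|Δy|) over the edges gives the boundary count: gcd(18,32) + gcd(41,58) + gcd(4,69) + gcd(27,21) = 2+1+1+3 = 7.

7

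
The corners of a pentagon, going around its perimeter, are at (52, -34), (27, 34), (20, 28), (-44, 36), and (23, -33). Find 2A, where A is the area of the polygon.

6272

By the shoelace formula, twice the signed area is |[52·34 − 27·(-34)] + [27·28 − 20·34] + [20·36 − (-44)·28] + [(-44)·(-33) − 23·36] + [23·(-34) − 52·(-33)]| = 6272, so the area is 3136.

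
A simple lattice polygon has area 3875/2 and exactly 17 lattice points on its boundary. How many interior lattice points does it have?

From Pick's theorem, I = A − B/2 + 1 = 3875/2 − 17/2 + 1 = 1930.

1930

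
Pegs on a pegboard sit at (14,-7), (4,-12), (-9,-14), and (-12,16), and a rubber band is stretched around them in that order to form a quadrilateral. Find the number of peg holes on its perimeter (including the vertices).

The number of boundary lattice points is Σ gcd(|Δx|,|Δy|) = gcd(10,5) + gcd(13,2) + gcd(3,30) + gcd(26,23) = 5+1+3+1 = 10.

10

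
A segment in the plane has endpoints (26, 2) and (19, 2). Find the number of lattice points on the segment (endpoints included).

The number of lattice points on a segment between lattice points is gcd(|Δx|,|Δy|) + 1 = gcd(7,0) + 1 = 7 + 1 = 8.

8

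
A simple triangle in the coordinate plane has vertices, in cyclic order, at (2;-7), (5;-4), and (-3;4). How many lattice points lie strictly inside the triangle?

19

Using the shoelace formula, 2A = |[2·(-4) − 5·(-7)] + [5·4 − (-3)·(-4)] + [(-3)·(-7) − 2·4]| = 48, so the area is 24.
Summing gcd(|Δx|,|Δy|) over the edges gives the boundary count: gcd(3,3) + gcd(8,8) + gcd(5,11) = 3+8+1 = 12.
By Pick's theorem A = I + B/2 − 1, so I = 24 − 12/2 + 1 = 19.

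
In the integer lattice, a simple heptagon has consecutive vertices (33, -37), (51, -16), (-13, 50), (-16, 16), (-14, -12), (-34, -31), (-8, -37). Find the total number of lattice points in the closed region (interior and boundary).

By the shoelace formula, twice the signed area is |(33·(-16) − 51·(-37)) + (51·50 − (-13)·(-16)) + ((-13)·16 − (-16)·50) + ((-16)·(-12) − (-14)·16) + ((-14)·(-31) − (-34)·(-12)) + ((-34)·(-37) − (-8)·(-31)) + ((-8)·(-37) − 33·(-37))| = 7262, so the area is 3631.
The number of boundary lattice points is Σ gcd(|Δx|,|Δy|) = gcd(18,21) + gcd(64,66) + gcd(3,34) + gcd(2,28) + gcd(20,19) + gcd(26,6) + gcd(41,0) = 3+2+1+2+1+2+41 = 52.
Pick's theorem gives I = A − B/2 + 1 = 3631 − 52/2 + 1 = 3606, so the closed region contains I + B = 3606 + 52 = 3658 lattice points.

3658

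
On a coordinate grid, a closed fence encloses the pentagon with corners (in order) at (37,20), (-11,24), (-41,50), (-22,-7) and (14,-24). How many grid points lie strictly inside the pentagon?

Using the shoelace formula, 2A = |[37·24 − (-11)·20] + [(-11)·50 − (-41)·24] + [(-41)·(-7) − (-22)·50] + [(-22)·(-24) − 14·(-7)] + [14·20 − 37·(-24)]| = 4723, so the area is 2361.5.
The number of boundary lattice points is Σ gcd(|Δx|,|Δy|) = gcd(48,4) + gcd(30,26) + gcd(19,57) + gcd(36,17) + gcd(23,44) = 4+2+19+1+1 = 27.
By Pick's theorem A = I + B/2 − 1, so I = 2361.5 − 27/2 + 1 = 2349.

2349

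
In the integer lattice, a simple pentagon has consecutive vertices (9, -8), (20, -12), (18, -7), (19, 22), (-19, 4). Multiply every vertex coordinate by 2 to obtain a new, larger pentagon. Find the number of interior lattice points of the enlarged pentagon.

2526

By the shoelace formula, twice the signed area is |(9·(-12) − 20·(-8)) + (20·(-7) − 18·(-12)) + (18·22 − 19·(-7)) + (19·4 − (-19)·22) + ((-19)·(-8) − 9·4)| = 1267, so the area is 1267/2.
Along each edge there are gcd(|Δx|,|Δy|)+1 lattice points, so counting each shared vertex once the boundary has gcd(11,4) + gcd(2,5) + gcd(1,29) + gcd(38,18) + gcd(28,12) = 1+1+1+2+4 = 9.
Scaling by 2 multiplies the area by 2² = 4 (so the new area is 2534) and multiplies the boundary lattice-point count by 2, giving 18.
By Pick's theorem, the interior count of the dilated polygon is 2534 − 18/2 + 1 = 2526.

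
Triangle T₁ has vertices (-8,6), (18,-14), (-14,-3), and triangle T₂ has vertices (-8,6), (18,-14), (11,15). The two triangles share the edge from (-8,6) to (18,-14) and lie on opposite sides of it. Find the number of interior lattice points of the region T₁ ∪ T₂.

The union is the simple quadrilateral with vertices (-8,6), (-14,-3), (18,-14), (11,15) in order.
The shoelace formula gives twice the area as |[(-8)·(-3) − (-14)·6] + [(-14)·(-14) − 18·(-3)] + [18·15 − 11·(-14)] + [11·6 − (-8)·15]| = 968, so the area is 484.
The number of boundary lattice points is Σ gcd(|Δx|,|Δy|) = gcd(6,9) + gcd(32,11) + gcd(7,29) + gcd(19,9) = 3+1+1+1 = 6.
By Pick's theorem I = A − B/2 + 1 = 484 − 6/2 + 1 = 482.

482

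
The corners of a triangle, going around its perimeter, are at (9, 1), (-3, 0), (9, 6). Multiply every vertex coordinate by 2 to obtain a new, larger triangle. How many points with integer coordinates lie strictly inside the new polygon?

The shoelace formula gives twice the area as |[9·0 − (-3)·1] + [(-3)·6 − 9·0] + [9·1 − 9·6]| = 60, so the area is 30.
Along each edge there are gcd(|Δx|,|Δy|)+1 lattice points, so counting each shared vertex once the boundary has gcd(12,1) + gcd(12,6) + gcd(0,5) = 1+6+5 = 12.
Scaling by 2 multiplies the area by 2² = 4 (so the new area is 120) and multiplies the boundary lattice-point count by 2, giving 24.
By Pick's theorem, the interior count of the dilated polygon is 120 − 24/2 + 1 = 109.

109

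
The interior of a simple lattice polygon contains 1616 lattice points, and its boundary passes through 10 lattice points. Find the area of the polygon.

1620

By Pick's theorem, A = I + B/2 − 1 = 1616 + 10/2 − 1 = 1620.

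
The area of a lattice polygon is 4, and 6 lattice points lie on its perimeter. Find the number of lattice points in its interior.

2

Pick's theorem A = I + B/2 − 1 rearranges to I = A − B/2 + 1 = 4 − 6/2 + 1 = 2.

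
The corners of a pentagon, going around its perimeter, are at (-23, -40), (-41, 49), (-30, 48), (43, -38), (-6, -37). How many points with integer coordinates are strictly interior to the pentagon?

By the shoelace formula, twice the signed area is |((-23)·49 − (-41)·(-40)) + ((-41)·48 − (-30)·49) + ((-30)·(-38) − 43·48) + (43·(-37) − (-6)·(-38)) + ((-6)·(-40) − (-23)·(-37))| = 6619, so the area is 6619/2.
Along each edge there are gcd(|Δx|,|Δy|)+1 lattice points, so counting each shared vertex once the boundary has gcd(18,89) + gcd(11,1) + gcd(73,86) + gcd(49,1) + gcd(17,3) = 1+1+1+1+1 = 5.
Pick's theorem gives I = A − B/2 + 1 = 6619/2 − 5/2 + 1 = 3308.

3308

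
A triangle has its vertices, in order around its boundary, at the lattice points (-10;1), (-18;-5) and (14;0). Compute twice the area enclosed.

152

By the shoelace formula, twice the signed area is |[(-10)·(-5) − (-18)·1] + [(-18)·0 − 14·(-5)] + [14·1 − (-10)·0]| = 152, so the area is 76.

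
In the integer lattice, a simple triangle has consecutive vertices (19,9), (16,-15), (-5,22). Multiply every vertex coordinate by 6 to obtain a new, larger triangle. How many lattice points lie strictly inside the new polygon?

11056

By the shoelace formula, twice the signed area is |(19·(-15) − 16·9) + (16·22 − (-5)·(-15)) + ((-5)·9 − 19·22)| = 615, so the area is 307.5.
The number of boundary lattice points is Σ gcd(|Δx|,|Δy|) = gcd(3,24) + gcd(21,37) + gcd(24,13) = 3+1+1 = 5.
Scaling by 6 multiplies the area by 6² = 36 (so the new area is 11070) and multiplies the boundary lattice-point count by 6, giving 30.
By Pick's theorem, the interior count of the dilated polygon is 11070 − 30/2 + 1 = 11056.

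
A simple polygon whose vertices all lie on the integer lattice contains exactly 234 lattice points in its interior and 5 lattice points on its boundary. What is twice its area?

471

By Pick's theorem, A = I + B/2 − 1 = 234 + 5/2 − 1 = 471/2.
Hence 2A = 471.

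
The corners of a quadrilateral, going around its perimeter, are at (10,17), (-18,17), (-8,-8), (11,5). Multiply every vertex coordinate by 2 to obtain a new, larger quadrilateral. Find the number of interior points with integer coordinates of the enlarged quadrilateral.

The shoelace formula gives twice the area as |[10·17 − (-18)·17] + [(-18)·(-8) − (-8)·17] + [(-8)·5 − 11·(-8)] + [11·17 − 10·5]| = 941, so the area is 470.5.
The number of boundary lattice points is Σ gcd(|Δx|,|Δy|) = gcd(28,0) + gcd(10,25) + gcd(19,13) + gcd(1,12) = 28+5+1+1 = 35.
Scaling by 2 multiplies the area by 2² = 4 (so the new area is 1882) and multiplies the boundary lattice-point count by 2, giving 70.
By Pick's theorem, the interior count of the dilated polygon is 1882 − 70/2 + 1 = 1848.

1848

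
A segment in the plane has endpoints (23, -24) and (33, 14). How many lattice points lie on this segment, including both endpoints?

3

The number of lattice points on a segment between lattice points is gcd(|Δx|,|Δy|) + 1 = gcd(10,38) + 1 = 2 + 1 = 3.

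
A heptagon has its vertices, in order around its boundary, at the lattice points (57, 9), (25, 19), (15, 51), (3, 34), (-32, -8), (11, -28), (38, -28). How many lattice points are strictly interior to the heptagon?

Using the shoelace formula, 2A = |(57·19 − 25·9) + (25·51 − 15·19) + (15·34 − 3·51) + (3·(-8) − (-32)·34) + ((-32)·(-28) − 11·(-8)) + (11·(-28) − 38·(-28)) + (38·9 − 57·(-28))| = 6947, so the area is 3473.5.
The number of boundary lattice points is Σ gcd(|Δx|,|Δy|) = gcd(32,10) + gcd(10,32) + gcd(12,17) + gcd(35,42) + gcd(43,20) + gcd(27,0) + gcd(19,37) = 2+2+1+7+1+27+1 = 41.
Pick's theorem gives I = A − B/2 + 1 = 3473.5 − 41/2 + 1 = 3454.

3454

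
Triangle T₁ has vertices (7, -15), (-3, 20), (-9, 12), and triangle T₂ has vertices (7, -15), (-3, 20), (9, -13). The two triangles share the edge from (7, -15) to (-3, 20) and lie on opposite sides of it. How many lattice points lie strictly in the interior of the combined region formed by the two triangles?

187

The union is the simple quadrilateral with vertices (7, -15), (-9, 12), (-3, 20), (9, -13) in order.
The shoelace formula gives twice the area as |[7·12 − (-9)·(-15)] + [(-9)·20 − (-3)·12] + [(-3)·(-13) − 9·20] + [9·(-15) − 7·(-13)]| = 380, so the area is 190.
Along each edge there are gcd(|Δx|,|Δy|)+1 lattice points, so counting each shared vertex once the boundary has gcd(16,27) + gcd(6,8) + gcd(12,33) + gcd(2,2) = 1+2+3+2 = 8.
By Pick's theorem I = A − B/2 + 1 = 190 − 8/2 + 1 = 187.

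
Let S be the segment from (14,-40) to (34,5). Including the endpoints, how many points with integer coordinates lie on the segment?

The number of lattice points on a segment between lattice points is gcd(|Δx|,|Δy|) + 1 = gcd(20,45) + 1 = 5 + 1 = 6.

6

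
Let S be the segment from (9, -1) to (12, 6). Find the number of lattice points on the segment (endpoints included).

2

The number of lattice points on a segment between lattice points is gcd(|Δx|,|Δy|) + 1 = gcd(3,7) + 1 = 1 + 1 = 2.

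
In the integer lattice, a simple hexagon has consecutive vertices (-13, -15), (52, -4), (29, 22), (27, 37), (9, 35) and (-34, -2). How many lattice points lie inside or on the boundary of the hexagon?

2424

The shoelace formula gives twice the area as |((-13)·(-4) − 52·(-15)) + (52·22 − 29·(-4)) + (29·37 − 27·22) + (27·35 − 9·37) + (9·(-2) − (-34)·35) + ((-34)·(-15) − (-13)·(-2))| = 4839, so the area is 2419.5.
Along each edge there are gcd(|Δx|,|Δy|)+1 lattice points, so counting each shared vertex once the boundary has gcd(65,11) + gcd(23,26) + gcd(2,15) + gcd(18,2) + gcd(43,37) + gcd(21,13) = 1+1+1+2+1+1 = 7.
Pick's theorem gives I = A − B/2 + 1 = 2419.5 − 7/2 + 1 = 2417, so the closed region contains I + B = 2417 + 7 = 2424 lattice points.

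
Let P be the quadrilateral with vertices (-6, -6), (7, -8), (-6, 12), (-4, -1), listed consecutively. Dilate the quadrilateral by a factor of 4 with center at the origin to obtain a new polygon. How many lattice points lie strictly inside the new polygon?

1577

Using the shoelace formula, 2A = |((-6)·(-8) − 7·(-6)) + (7·12 − (-6)·(-8)) + ((-6)·(-1) − (-4)·12) + ((-4)·(-6) − (-6)·(-1))| = 198, so the area is 99.
The number of boundary lattice points is Σ gcd(|Δx|,|Δy|) = gcd(13,2) + gcd(13,20) + gcd(2,13) + gcd(2,5) = 1+1+1+1 = 4.
Scaling by 4 multiplies the area by 4² = 16 (so the new area is 1584) and multiplies the boundary lattice-point count by 4, giving 16.
By Pick's theorem, the interior count of the dilated polygon is 1584 − 16/2 + 1 = 1577.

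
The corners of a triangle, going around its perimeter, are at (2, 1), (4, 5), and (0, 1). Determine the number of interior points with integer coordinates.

1

Using the shoelace formula, 2A = |[2·5 − 4·1] + [4·1 − 0·5] + [0·1 − 2·1]| = 8, so the area is 4.
Summing gcd(|Δx|,|Δy|) over the edges gives the boundary count: gcd(2,4) + gcd(4,4) + gcd(2,0) = 2+4+2 = 8.
Pick's theorem gives I = A − B/2 + 1 = 4 − 8/2 + 1 = 1.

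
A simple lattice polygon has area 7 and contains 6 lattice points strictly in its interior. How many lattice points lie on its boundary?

4

Pick's theorem gives A = I + B/2 − 1, so B = 2(A − I + 1) = 2(7 − 6 + 1) = 4.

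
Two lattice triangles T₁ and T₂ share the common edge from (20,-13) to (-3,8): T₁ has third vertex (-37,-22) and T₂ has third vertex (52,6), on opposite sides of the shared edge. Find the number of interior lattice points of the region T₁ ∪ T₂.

1254

The union is the simple quadrilateral with vertices (20,-13), (-37,-22), (-3,8), (52,6) in order.
Using the shoelace formula, 2A = |(20·(-22) − (-37)·(-13)) + ((-37)·8 − (-3)·(-22)) + ((-3)·6 − 52·8) + (52·(-13) − 20·6)| = 2513, so the area is 2513/2.
Summing gcd(|Δx|,|Δy|) over the edges gives the boundary count: gcd(57,9) + gcd(34,30) + gcd(55,2) + gcd(32,19) = 3+2+1+1 = 7.
By Pick's theorem I = A − B/2 + 1 = 2513/2 − 7/2 + 1 = 1254.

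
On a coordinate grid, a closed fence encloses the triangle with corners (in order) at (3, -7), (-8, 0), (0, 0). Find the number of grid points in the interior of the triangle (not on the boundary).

Using the shoelace formula, 2A = |(3·0 − (-8)·(-7)) + ((-8)·0 − 0·0) + (0·(-7) − 3·0)| = 56, so the area is 28.
Along each edge there are gcd(|Δx|,|Δy|)+1 lattice points, so counting each shared vertex once the boundary has gcd(11,7) + gcd(8,0) + gcd(3,7) = 1+8+1 = 10.
By Pick's theorem A = I + B/2 − 1, so I = 28 − 10/2 + 1 = 24.

24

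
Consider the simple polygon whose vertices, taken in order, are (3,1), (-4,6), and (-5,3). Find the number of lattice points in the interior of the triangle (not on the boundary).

12

Using the shoelace formula, 2A = |[3·6 − (-4)·1] + [(-4)·3 − (-5)·6] + [(-5)·1 − 3·3]| = 26, so the area is 13.
Along each edge there are gcd(|Δx|,|Δy|)+1 lattice points, so counting each shared vertex once the boundary has gcd(7,5) + gcd(1,3) + gcd(8,2) = 1+1+2 = 4.
By Pick's theorem A = I + B/2 − 1, so I = 13 − 4/2 + 1 = 12.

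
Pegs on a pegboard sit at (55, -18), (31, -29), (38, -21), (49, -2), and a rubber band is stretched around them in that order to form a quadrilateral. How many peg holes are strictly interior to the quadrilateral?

The shoelace formula gives twice the area as |(55·(-29) − 31·(-18)) + (31·(-21) − 38·(-29)) + (38·(-2) − 49·(-21)) + (49·(-18) − 55·(-2))| = 405, so the area is 405/2.
Summing gcd(|Δx|,|Δy|) over the edges gives the boundary count: gcd(24,11) + gcd(7,8) + gcd(11,19) + gcd(6,16) = 1+1+1+2 = 5.
Pick's theorem gives I = A − B/2 + 1 = 405/2 − 5/2 + 1 = 201.

201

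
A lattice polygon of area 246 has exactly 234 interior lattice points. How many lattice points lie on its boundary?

Pick's theorem gives A = I + B/2 − 1, so B = 2(A − I + 1) = 2(246 − 234 + 1) = 26.

26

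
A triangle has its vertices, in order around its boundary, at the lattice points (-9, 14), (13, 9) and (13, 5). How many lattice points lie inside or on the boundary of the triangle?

Using the shoelace formula, 2A = |[(-9)·9 − 13·14] + [13·5 − 13·9] + [13·14 − (-9)·5]| = 88, so the area is 44.
Along each edge there are gcd(|Δx|,|Δy|)+1 lattice points, so counting each shared vertex once the boundary has gcd(22,5) + gcd(0,4) + gcd(22,9) = 1+4+1 = 6.
Pick's theorem gives I = A − B/2 + 1 = 44 − 6/2 + 1 = 42, so the closed region contains I + B = 42 + 6 = 48 lattice points.

48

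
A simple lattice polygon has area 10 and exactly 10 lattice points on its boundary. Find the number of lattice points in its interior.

6

From Pick's theorem, I = A − B/2 + 1 = 10 − 10/2 + 1 = 6.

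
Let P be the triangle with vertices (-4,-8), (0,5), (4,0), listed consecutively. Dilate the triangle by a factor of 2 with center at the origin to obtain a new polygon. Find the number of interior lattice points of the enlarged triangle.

By the shoelace formula, twice the signed area is |[(-4)·5 − 0·(-8)] + [0·0 − 4·5] + [4·(-8) − (-4)·0]| = 72, so the area is 36.
The number of boundary lattice points is Σ gcd(|Δx|,|Δy|) = gcd(4,13) + gcd(4,5) + gcd(8,8) = 1+1+8 = 10.
Scaling by 2 multiplies the area by 2² = 4 (so the new area is 144) and multiplies the boundary lattice-point count by 2, giving 20.
By Pick's theorem, the interior count of the dilated polygon is 144 − 20/2 + 1 = 135.

135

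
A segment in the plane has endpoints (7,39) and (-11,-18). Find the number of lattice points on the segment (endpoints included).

The number of lattice points on a segment between lattice points is gcd(|Δx|,|Δy|) + 1 = gcd(18,57) + 1 = 3 + 1 = 4.

4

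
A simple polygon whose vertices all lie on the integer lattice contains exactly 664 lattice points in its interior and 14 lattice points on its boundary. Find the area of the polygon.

670

By Pick's theorem, A = I + B/2 − 1 = 664 + 14/2 − 1 = 670.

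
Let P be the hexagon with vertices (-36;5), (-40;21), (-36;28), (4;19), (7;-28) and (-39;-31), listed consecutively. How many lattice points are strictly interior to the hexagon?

2286

Using the shoelace formula, 2A = |[(-36)·21 − (-40)·5] + [(-40)·28 − (-36)·21] + [(-36)·19 − 4·28] + [4·(-28) − 7·19] + [7·(-31) − (-39)·(-28)] + [(-39)·5 − (-36)·(-31)]| = 4581, so the area is 4581/2.
Along each edge there are gcd(|Δx|,|Δy|)+1 lattice points, so counting each shared vertex once the boundary has gcd(4,16) + gcd(4,7) + gcd(40,9) + gcd(3,47) + gcd(46,3) + gcd(3,36) = 4+1+1+1+1+3 = 11.
Pick's theorem gives I = A − B/2 + 1 = 4581/2 − 11/2 + 1 = 2286.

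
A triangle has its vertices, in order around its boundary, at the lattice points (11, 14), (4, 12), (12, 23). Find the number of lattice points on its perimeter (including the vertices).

3

The number of boundary lattice points is Σ gcd(|Δx|,|Δy|) = gcd(7,2) + gcd(8,11) + gcd(1,9) = 1+1+1 = 3.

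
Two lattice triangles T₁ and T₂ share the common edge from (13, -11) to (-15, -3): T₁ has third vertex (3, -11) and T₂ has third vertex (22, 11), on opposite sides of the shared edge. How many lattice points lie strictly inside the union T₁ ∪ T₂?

The union is the simple quadrilateral with vertices (13, -11), (3, -11), (-15, -3), (22, 11) in order.
The shoelace formula gives twice the area as |(13·(-11) − 3·(-11)) + (3·(-3) − (-15)·(-11)) + ((-15)·11 − 22·(-3)) + (22·(-11) − 13·11)| = 768, so the area is 384.
Summing gcd(|Δx|,|Δy|) over the edges gives the boundary count: gcd(10,0) + gcd(18,8) + gcd(37,14) + gcd(9,22) = 10+2+1+1 = 14.
By Pick's theorem I = A − B/2 + 1 = 384 − 14/2 + 1 = 378.

378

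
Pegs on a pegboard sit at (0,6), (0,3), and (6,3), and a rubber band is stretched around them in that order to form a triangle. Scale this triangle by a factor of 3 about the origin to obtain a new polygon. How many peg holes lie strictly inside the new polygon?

64

Using the shoelace formula, 2A = |[0·3 − 0·6] + [0·3 − 6·3] + [6·6 − 0·3]| = 18, so the area is 9.
Along each edge there are gcd(|Δx|,|Δy|)+1 lattice points, so counting each shared vertex once the boundary has gcd(0,3) + gcd(6,0) + gcd(6,3) = 3+6+3 = 12.
Scaling by 3 multiplies the area by 3² = 9 (so the new area is 81) and multiplies the boundary lattice-point count by 3, giving 36.
By Pick's theorem, the interior count of the dilated polygon is 81 − 36/2 + 1 = 64.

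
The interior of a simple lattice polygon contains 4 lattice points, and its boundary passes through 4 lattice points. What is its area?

5

Pick's theorem states A = I + B/2 − 1, so A = 4 + 4/2 − 1 = 5.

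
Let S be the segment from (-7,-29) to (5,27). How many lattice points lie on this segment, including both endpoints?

5

The number of lattice points on a segment between lattice points is gcd(|Δx|,|Δy|) + 1 = gcd(12,56) + 1 = 4 + 1 = 5.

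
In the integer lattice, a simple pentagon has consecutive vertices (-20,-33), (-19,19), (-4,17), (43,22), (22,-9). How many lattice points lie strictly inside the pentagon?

1921

Using the shoelace formula, 2A = |((-20)·19 − (-19)·(-33)) + ((-19)·17 − (-4)·19) + ((-4)·22 − 43·17) + (43·(-9) − 22·22) + (22·(-33) − (-20)·(-9))| = 3850, so the area is 1925.
Along each edge there are gcd(|Δx|,|Δy|)+1 lattice points, so counting each shared vertex once the boundary has gcd(1,52) + gcd(15,2) + gcd(47,5) + gcd(21,31) + gcd(42,24) = 1+1+1+1+6 = 10.
By Pick's theorem A = I + B/2 − 1, so I = 1925 − 10/2 + 1 = 1921.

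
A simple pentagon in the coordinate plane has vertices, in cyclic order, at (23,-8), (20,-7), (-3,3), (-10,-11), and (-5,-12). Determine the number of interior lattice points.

235

The shoelace formula gives twice the area as |[23·(-7) − 20·(-8)] + [20·3 − (-3)·(-7)] + [(-3)·(-11) − (-10)·3] + [(-10)·(-12) − (-5)·(-11)] + [(-5)·(-8) − 23·(-12)]| = 482, so the area is 241.
The number of boundary lattice points is Σ gcd(|Δx|,|Δy|) = gcd(3,1) + gcd(23,10) + gcd(7,14) + gcd(5,1) + gcd(28,4) = 1+1+7+1+4 = 14.
Pick's theorem gives I = A − B/2 + 1 = 241 − 14/2 + 1 = 235.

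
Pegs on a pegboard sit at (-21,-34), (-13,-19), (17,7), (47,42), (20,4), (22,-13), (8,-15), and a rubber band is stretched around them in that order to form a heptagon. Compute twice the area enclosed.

1239

Using the shoelace formula, 2A = |[(-21)·(-19) − (-13)·(-34)] + [(-13)·7 − 17·(-19)] + [17·42 − 47·7] + [47·4 − 20·42] + [20·(-13) − 22·4] + [22·(-15) − 8·(-13)] + [8·(-34) − (-21)·(-15)]| = 1239, so the area is 619.5.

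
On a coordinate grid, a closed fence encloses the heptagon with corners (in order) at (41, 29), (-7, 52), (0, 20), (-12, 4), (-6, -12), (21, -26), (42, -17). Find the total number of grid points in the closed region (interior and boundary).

2838

By the shoelace formula, twice the signed area is |(41·52 − (-7)·29) + ((-7)·20 − 0·52) + (0·4 − (-12)·20) + ((-12)·(-12) − (-6)·4) + ((-6)·(-26) − 21·(-12)) + (21·(-17) − 42·(-26)) + (42·29 − 41·(-17))| = 5661, so the area is 2830.5.
Summing gcd(|Δx|,|Δy|) over the edges gives the boundary count: gcd(48,23) + gcd(7,32) + gcd(12,16) + gcd(6,16) + gcd(27,14) + gcd(21,9) + gcd(1,46) = 1+1+4+2+1+3+1 = 13.
Pick's theorem gives I = A − B/2 + 1 = 2830.5 − 13/2 + 1 = 2825, so the closed region contains I + B = 2825 + 13 = 2838 lattice points.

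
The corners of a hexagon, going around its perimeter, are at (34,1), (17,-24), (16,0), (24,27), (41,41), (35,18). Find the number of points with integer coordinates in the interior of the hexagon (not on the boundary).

705

The shoelace formula gives twice the area as |[34·(-24) − 17·1] + [17·0 − 16·(-24)] + [16·27 − 24·0] + [24·41 − 41·27] + [41·18 − 35·41] + [35·1 − 34·18]| = 1414, so the area is 707.
The number of boundary lattice points is Σ gcd(|Δx|,|Δy|) = gcd(17,25) + gcd(1,24) + gcd(8,27) + gcd(17,14) + gcd(6,23) + gcd(1,17) = 1+1+1+1+1+1 = 6.
By Pick's theorem A = I + B/2 − 1, so I = 707 − 6/2 + 1 = 705.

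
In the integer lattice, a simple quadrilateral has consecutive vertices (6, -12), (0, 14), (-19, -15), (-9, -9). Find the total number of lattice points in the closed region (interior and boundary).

279

By the shoelace formula, twice the signed area is |(6·14 − 0·(-12)) + (0·(-15) − (-19)·14) + ((-19)·(-9) − (-9)·(-15)) + ((-9)·(-12) − 6·(-9))| = 548, so the area is 274.
Summing gcd(|Δx|,|Δy|) over the edges gives the boundary count: gcd(6,26) + gcd(19,29) + gcd(10,6) + gcd(15,3) = 2+1+2+3 = 8.
Pick's theorem gives I = A − B/2 + 1 = 274 − 8/2 + 1 = 271, so the closed region contains I + B = 271 + 8 = 279 lattice points.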